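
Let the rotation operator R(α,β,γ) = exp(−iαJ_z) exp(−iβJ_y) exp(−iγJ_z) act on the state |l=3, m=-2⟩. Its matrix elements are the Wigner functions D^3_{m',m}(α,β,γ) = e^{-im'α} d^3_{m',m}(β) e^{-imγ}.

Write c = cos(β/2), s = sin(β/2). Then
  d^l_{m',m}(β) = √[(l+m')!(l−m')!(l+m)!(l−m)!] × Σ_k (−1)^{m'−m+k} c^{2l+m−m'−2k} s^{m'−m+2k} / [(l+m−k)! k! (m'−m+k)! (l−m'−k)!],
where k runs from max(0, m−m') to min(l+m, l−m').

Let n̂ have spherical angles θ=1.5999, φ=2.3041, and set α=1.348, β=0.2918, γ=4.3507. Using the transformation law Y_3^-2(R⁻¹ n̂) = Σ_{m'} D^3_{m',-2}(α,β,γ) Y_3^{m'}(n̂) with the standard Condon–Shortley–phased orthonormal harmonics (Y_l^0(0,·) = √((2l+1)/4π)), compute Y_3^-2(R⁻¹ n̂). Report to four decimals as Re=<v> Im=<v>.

Need the full column D^3_{m',-2} for m'=−3..3 at α=1.348, β=0.2918, γ=4.3507.
cos(β/2)=0.989375, sin(β/2)=0.145383
d^3_{-3,-2}: single k=1 term ⇒ +0.337594;  D = +0.332198+0.060117i
d^3_{-2,-2}: k∈[0..1] ⇒ +0.937922 -0.101261 = +0.836661;  D = +0.327218-0.770020i
d^3_{-1,-2}: k∈[0..1] ⇒ -0.435832 +0.018821 = -0.417010;  D = +0.338272+0.243864i
d^3_{0,-2}: k∈[0..1] ⇒ +0.110926 -0.002395 = +0.108530;  D = -0.081352+0.071839i
d^3_{1,-2}: k∈[0..1] ⇒ -0.018821 +0.000203 = -0.018618;  D = -0.008936-0.016334i
d^3_{2,-2}: k∈[0..1] ⇒ +0.002186 -0.000009 = +0.002177;  D = +0.002094-0.000597i
d^3_{3,-2}: single k=0 term ⇒ -0.000157;  D = +0.000009+0.000157i
Y_3^{m'}(θ=1.5999,φ=2.3041) and Σ D·Y over m':
  (+0.3322+0.0601i)·(+0.3369-0.2452i)  (+0.3272-0.7700i)·(+0.0031-0.0296i)  (+0.3383+0.2439i)·(+0.2153+0.2390i)  (-0.0814+0.0718i)·(+0.0325+0.0000i)  (-0.0089-0.0163i)·(-0.2153+0.2390i)  (+0.0021-0.0006i)·(+0.0031+0.0296i)  (+0.0000+0.0002i)·(-0.3369-0.2452i)
Y_3^-2(R⁻¹ n̂) = +0.122709+0.063825i

Re=0.1227 Im=0.0638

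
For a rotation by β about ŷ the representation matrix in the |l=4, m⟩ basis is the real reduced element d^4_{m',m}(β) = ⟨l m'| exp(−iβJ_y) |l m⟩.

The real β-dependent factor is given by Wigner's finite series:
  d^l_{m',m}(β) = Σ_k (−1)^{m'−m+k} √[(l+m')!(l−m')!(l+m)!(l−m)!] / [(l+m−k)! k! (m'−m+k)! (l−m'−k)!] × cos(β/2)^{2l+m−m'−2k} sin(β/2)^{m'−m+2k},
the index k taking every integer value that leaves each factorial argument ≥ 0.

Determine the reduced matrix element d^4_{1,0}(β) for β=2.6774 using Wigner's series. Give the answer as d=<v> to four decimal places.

d=0.5812

d^4_{1,0}(β=2.6774) via Wigner's sum:
Half-angle: c=0.230018, s=0.973186. N=√(120·6·24·24)=643.987578
Admissible k: 0..3 (factorial args all ≥0)
  k=0: (−1)^1·643.9876/(144)·0.2300^7·0.9732^1 = -0.000148
  k=1: (−1)^2·643.9876/(24)·0.2300^5·0.9732^3 = +0.015924
  k=2: (−1)^3·643.9876/(24)·0.2300^3·0.9732^5 = -0.285058
  k=3: (−1)^4·643.9876/(144)·0.2300^1·0.9732^7 = +0.850451
d^4_{1,0}(2.6774) = -0.000148 +0.015924 -0.285058 +0.850451 = +0.581169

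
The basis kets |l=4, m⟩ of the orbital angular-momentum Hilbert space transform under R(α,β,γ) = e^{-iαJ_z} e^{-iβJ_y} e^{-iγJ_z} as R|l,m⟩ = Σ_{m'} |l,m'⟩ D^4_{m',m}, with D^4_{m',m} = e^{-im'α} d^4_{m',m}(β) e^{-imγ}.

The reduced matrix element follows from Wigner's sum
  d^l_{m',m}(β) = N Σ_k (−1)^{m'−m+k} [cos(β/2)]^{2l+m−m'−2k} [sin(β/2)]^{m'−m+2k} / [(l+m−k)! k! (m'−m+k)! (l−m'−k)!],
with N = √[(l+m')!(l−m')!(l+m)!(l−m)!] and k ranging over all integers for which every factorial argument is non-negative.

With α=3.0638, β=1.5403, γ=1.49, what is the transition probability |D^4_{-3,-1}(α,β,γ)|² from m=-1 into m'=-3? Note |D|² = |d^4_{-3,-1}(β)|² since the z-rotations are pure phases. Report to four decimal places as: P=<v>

P=0.0894

D^4_{-3,-1}(3.0638,1.5403,1.49) = e^{-i·-3·3.0638}·d^4_{-3,-1}(1.5403)·e^{-i·-1·1.49}. Compute d first:
Half-angle: c=0.717806, s=0.696243. N=√(1·5040·6·120)=1904.940944
The bounds max(0,m−m')=2 and min(l+m,l−m')=3 give 2 terms
  k=2: (−1)^0·1904.9409/(240)·0.7178^6·0.6962^2 = +0.526302
  k=3: (−1)^1·1904.9409/(144)·0.7178^4·0.6962^4 = -0.825261
d^4_{-3,-1}(1.5403) = +0.526302 -0.825261 = -0.298958
|D^4_{-3,-1}|² = |d^4_{-3,-1}(β)|² = (-0.298958)² = 0.089376 (the z-rotation phases have unit modulus)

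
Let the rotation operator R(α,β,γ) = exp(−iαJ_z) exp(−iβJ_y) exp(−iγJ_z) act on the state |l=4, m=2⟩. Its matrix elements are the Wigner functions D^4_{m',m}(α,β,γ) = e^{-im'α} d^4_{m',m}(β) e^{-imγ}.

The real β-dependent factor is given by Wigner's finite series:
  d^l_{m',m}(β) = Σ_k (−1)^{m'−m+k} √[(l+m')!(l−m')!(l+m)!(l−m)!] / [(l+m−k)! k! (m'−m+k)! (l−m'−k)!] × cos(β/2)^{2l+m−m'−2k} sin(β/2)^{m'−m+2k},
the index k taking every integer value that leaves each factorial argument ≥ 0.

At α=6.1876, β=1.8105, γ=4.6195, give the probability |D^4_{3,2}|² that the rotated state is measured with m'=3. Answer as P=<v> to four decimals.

P=0.1518

Split into d^4_{3,2}(β=1.8105) × two z-phases.
With c≡cos(β/2)=0.617489 and s≡sin(β/2)=0.786580, N=[5040·1·720·2]^{1/2}=2693.993318
k∈{0,1} keeps every argument non-negative
  k=0: (−1)^1·2693.9933/(720)·0.6175^7·0.7866^1 = -0.100742
  k=1: (−1)^2·2693.9933/(240)·0.6175^5·0.7866^3 = +0.490410
d^4_{3,2}(1.8105) = -0.100742 +0.490410 = +0.389668
|D^4_{3,2}|² = |d^4_{3,2}(β)|² = (+0.389668)² = 0.151841 (the z-rotation phases have unit modulus)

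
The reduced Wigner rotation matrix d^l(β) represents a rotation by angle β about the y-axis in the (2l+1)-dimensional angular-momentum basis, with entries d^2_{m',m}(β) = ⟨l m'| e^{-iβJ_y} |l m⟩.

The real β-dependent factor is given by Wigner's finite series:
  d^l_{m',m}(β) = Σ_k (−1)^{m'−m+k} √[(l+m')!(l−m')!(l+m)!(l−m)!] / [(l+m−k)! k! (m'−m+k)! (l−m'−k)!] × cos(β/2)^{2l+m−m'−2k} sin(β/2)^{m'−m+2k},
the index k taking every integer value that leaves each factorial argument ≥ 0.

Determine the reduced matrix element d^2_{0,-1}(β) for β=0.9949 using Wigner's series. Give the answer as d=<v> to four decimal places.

d^2_{0,-1}(β=0.9949) via Wigner's sum:
With c≡cos(β/2)=0.878802 and s≡sin(β/2)=0.477186, N=[2·2·1·6]^{1/2}=4.898979
k∈{0,1} keeps every argument non-negative
  k=0: (−1)^1·4.8990/(2)·0.8788^3·0.4772^1 = -0.793299
  k=1: (−1)^2·4.8990/(2)·0.8788^1·0.4772^3 = +0.233900
d^2_{0,-1}(0.9949) = -0.793299 +0.233900 = -0.559399

d=-0.5594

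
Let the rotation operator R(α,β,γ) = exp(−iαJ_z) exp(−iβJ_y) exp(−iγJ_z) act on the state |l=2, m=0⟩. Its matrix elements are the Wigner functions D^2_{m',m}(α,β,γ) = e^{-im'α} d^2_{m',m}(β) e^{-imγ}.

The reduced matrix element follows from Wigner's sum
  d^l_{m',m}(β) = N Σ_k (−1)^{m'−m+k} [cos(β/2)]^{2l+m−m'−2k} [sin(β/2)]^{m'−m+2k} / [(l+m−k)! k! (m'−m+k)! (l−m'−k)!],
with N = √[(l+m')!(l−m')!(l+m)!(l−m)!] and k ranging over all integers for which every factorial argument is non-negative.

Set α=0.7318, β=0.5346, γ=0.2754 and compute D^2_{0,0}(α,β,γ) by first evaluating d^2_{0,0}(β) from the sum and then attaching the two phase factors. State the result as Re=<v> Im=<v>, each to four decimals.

Re=0.6106 Im=0.0000

First d^2_{0,0}(β=0.5346), then the phase factors e^{-i(0)α} and e^{-i(0)γ}:
Half-angle: c=0.964488, s=0.264128. N=√(2·2·2·2)=4.000000
The bounds max(0,m−m')=0 and min(l+m,l−m')=2 give 3 terms
  k=0: (−1)^0·4.0000/(4)·0.9645^4·0.2641^0 = +0.865339
  k=1: (−1)^1·4.0000/(1)·0.9645^2·0.2641^2 = -0.259587
  k=2: (−1)^2·4.0000/(4)·0.9645^0·0.2641^4 = +0.004867
d^2_{0,0}(0.5346) = +0.865339 -0.259587 +0.004867 = +0.610619
Phases: e^{-i·(0)·0.7318}=+1.000000+0.000000i, e^{-i·(0)·0.2754}=+1.000000+0.000000i ⇒ D=+0.610619+0.000000i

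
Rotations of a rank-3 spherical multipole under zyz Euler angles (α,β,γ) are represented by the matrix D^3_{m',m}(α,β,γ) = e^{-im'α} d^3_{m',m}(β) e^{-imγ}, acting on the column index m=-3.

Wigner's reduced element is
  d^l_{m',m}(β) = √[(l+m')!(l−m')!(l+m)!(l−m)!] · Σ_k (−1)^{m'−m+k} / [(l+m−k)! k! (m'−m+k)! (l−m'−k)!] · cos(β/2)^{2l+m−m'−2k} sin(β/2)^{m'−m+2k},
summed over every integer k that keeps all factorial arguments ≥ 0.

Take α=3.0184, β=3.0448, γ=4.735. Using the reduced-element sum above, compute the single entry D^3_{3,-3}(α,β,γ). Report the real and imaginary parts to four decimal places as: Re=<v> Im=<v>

Re=0.4206 Im=-0.8995

Split into d^3_{3,-3}(β=3.0448) × two z-phases.
With c≡cos(β/2)=0.048377 and s≡sin(β/2)=0.998829, N=[720·1·1·720]^{1/2}=720.000000
k: max(0,(-3)−(3))=0 … min(3+(-3),3−(3))=0
  k=0: (−1)^6·720.0000/(720)·0.0484^0·0.9988^6 = +0.992995
d^3_{3,-3}(3.0448) = +0.992995
Attach z-rotation phases: D = e^{-i(3)(3.0184)}·(+0.992995)·e^{-i(-3)(4.735)} = +0.420628-0.899506i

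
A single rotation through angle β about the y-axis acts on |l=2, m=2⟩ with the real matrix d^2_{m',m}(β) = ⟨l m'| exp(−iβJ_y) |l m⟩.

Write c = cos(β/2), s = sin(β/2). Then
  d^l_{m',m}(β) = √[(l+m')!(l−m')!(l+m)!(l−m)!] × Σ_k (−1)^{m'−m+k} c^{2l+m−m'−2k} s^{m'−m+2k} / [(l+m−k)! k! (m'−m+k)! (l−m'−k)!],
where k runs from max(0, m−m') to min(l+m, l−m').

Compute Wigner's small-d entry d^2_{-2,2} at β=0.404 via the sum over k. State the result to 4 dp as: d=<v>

d=0.0016

d^2_{-2,2}(β=0.404) via Wigner's sum:
With c≡cos(β/2)=0.979667 and s≡sin(β/2)=0.200629, N=[1·24·24·1]^{1/2}=24.000000
k∈{4} keeps every argument non-negative
  k=4: (−1)^0·24.0000/(24)·0.9797^0·0.2006^4 = +0.001620
d^2_{-2,2}(0.404) = +0.001620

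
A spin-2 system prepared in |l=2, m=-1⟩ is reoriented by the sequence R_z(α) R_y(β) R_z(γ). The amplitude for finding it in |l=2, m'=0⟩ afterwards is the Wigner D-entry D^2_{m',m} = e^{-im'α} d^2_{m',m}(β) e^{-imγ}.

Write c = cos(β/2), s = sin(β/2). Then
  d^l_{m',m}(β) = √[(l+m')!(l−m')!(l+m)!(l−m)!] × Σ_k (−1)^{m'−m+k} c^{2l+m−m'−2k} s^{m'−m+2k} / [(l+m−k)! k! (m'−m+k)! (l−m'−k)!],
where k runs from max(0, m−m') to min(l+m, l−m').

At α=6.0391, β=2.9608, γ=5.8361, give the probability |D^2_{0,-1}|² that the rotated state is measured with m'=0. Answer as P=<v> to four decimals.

Split into d^2_{0,-1}(β=2.9608) × two z-phases.
c=cos(2.9608/2)=0.090273, s=sin(2.9608/2)=0.995917; N=√[2·2·1·6]=4.898979
k: max(0,(-1)−(0))=0 … min(2+(-1),2−(0))=1
  k=0: (−1)^1·4.8990/(2)·0.0903^3·0.9959^1 = -0.001795
  k=1: (−1)^2·4.8990/(2)·0.0903^1·0.9959^3 = +0.218426
d^2_{0,-1}(2.9608) = -0.001795 +0.218426 = +0.216631
|D^2_{0,-1}|² = |d^2_{0,-1}(β)|² = (+0.216631)² = 0.046929 (the z-rotation phases have unit modulus)

P=0.0469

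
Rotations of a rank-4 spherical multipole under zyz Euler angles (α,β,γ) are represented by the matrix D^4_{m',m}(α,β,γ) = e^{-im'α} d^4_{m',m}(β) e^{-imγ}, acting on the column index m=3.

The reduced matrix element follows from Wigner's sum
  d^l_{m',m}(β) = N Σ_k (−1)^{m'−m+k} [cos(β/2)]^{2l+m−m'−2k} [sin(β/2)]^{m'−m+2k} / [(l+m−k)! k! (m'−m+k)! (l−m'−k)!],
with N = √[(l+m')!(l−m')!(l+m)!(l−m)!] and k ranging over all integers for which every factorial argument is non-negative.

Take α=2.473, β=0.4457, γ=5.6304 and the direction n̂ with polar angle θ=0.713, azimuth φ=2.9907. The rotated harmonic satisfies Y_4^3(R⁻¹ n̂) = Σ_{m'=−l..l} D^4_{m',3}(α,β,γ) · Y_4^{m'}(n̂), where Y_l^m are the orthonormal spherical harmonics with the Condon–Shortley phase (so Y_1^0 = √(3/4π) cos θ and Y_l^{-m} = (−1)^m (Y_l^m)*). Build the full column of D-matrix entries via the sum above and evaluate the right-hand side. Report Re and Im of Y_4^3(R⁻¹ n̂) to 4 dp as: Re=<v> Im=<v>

Re=-0.0229 Im=0.0561

Need the full column D^4_{m',3} for m'=−4..4 at α=2.473, β=0.4457, γ=5.6304.
cos(β/2)=0.975272, sin(β/2)=0.221010
d^4_{-4,3}: single k=7 term ⇒ +0.000071;  D = +0.000054-0.000047i
d^4_{-3,3}: k∈[6..7] ⇒ +0.000776 -0.000006 = +0.000770;  D = -0.000769+0.000037i
d^4_{-2,3}: k∈[5..6] ⇒ +0.005491 -0.000094 = +0.005397;  D = +0.004389+0.003141i
d^4_{-1,3}: k∈[4..5] ⇒ +0.028554 -0.000880 = +0.027674;  D = -0.007675-0.026589i
d^4_{0,3}: k∈[3..4] ⇒ +0.112701 -0.005788 = +0.106913;  D = -0.040406+0.098984i
d^4_{1,3}: k∈[2..3] ⇒ +0.333617 -0.028554 = +0.305062;  D = +0.265547-0.150159i
d^4_{2,3}: k∈[1..2] ⇒ +0.693993 -0.106918 = +0.587075;  D = -0.580132-0.090023i
d^4_{3,3}: k∈[0..1] ⇒ +0.818473 -0.294222 = +0.524251;  D = +0.356680+0.384212i
d^4_{4,3}: single k=0 term ⇒ -0.524609;  D = +0.041747+0.522945i
Y_4^{m'}(θ=0.713,φ=2.9907) and Σ D·Y over m':
  (+0.0001-0.0000i)·(+0.0667+0.0460i)  (-0.0008+0.0000i)·(-0.2383-0.1159i)  (+0.0044+0.0031i)·(+0.4107+0.1278i)  (-0.0077-0.0266i)·(-0.2326-0.0354i)  (-0.0404+0.0990i)·(-0.2864+0.0000i)  (+0.2655-0.1502i)·(+0.2326-0.0354i)  (-0.5801-0.0900i)·(+0.4107-0.1278i)  (+0.3567+0.3842i)·(+0.2383-0.1159i)  (+0.0417+0.5229i)·(+0.0667-0.0460i)
Y_4^3(R⁻¹ n̂) = -0.022945+0.056092i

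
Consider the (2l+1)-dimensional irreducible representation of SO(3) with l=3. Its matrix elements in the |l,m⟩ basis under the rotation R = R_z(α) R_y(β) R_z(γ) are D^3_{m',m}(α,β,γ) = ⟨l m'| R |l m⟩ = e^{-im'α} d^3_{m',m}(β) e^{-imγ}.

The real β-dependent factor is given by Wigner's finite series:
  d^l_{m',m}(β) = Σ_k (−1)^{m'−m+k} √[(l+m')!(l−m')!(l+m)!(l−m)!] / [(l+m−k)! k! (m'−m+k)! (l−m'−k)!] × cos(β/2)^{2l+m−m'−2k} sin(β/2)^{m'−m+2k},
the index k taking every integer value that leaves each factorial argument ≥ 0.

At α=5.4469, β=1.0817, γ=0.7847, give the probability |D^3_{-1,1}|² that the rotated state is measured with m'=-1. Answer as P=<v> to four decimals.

P=0.2158

Split into d^3_{-1,1}(β=1.0817) × two z-phases.
Half-angle: c=0.857271, s=0.514865. N=√(2·24·24·2)=48.000000
k: max(0,(1)−(-1))=2 … min(3+(1),3−(-1))=4
  k=2: (−1)^0·48.0000/(8)·0.8573^4·0.5149^2 = +0.859035
  k=3: (−1)^1·48.0000/(6)·0.8573^2·0.5149^4 = -0.413142
  k=4: (−1)^2·48.0000/(48)·0.8573^0·0.5149^6 = +0.018628
d^3_{-1,1}(1.0817) = +0.859035 -0.413142 +0.018628 = +0.464521
|D^3_{-1,1}|² = |d^3_{-1,1}(β)|² = (+0.464521)² = 0.215780 (the z-rotation phases have unit modulus)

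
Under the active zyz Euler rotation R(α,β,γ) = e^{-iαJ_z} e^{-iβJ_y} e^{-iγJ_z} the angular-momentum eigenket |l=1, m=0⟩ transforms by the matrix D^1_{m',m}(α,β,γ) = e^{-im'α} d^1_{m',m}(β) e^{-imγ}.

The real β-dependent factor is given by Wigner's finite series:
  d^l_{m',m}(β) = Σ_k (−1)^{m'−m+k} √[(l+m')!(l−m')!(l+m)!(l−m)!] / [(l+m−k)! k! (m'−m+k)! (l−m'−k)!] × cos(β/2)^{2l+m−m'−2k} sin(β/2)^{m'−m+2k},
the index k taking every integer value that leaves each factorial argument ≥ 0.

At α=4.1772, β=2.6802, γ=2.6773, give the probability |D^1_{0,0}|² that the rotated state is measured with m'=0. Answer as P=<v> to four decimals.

Split into d^1_{0,0}(β=2.6802) × two z-phases.
c=cos(2.6802/2)=0.228655, s=sin(2.6802/2)=0.973507; N=√[1·1·1·1]=1.000000
k∈{0,1} keeps every argument non-negative
  k=0: (−1)^0·1.0000/(1)·0.2287^2·0.9735^0 = +0.052283
  k=1: (−1)^1·1.0000/(1)·0.2287^0·0.9735^2 = -0.947717
d^1_{0,0}(2.6802) = +0.052283 -0.947717 = -0.895433
|D^1_{0,0}|² = |d^1_{0,0}(β)|² = (-0.895433)² = 0.801801 (the z-rotation phases have unit modulus)

P=0.8018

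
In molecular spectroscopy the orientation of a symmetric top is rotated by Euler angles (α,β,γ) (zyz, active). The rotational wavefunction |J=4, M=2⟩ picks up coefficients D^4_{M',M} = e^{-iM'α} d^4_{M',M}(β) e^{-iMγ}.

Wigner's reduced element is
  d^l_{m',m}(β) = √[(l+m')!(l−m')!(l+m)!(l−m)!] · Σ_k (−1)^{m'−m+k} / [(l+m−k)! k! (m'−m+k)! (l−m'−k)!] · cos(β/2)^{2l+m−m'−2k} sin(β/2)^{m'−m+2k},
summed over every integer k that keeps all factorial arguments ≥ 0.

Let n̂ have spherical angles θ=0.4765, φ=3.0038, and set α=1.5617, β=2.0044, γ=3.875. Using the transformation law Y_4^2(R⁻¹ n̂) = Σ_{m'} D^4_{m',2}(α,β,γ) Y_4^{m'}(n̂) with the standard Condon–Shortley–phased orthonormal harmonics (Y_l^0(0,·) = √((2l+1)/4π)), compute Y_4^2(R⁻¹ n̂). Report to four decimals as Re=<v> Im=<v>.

Need the full column D^4_{m',2} for m'=−4..4 at α=1.5617, β=2.0044, γ=3.875.
cos(β/2)=0.538450, sin(β/2)=0.842658
d^4_{-4,2}: single k=6 term ⇒ +0.549258;  D = +0.037100-0.548003i
d^4_{-3,2}: k∈[5..6] ⇒ +0.744520 -0.607809 = +0.136711;  D = -0.136309-0.010474i
d^4_{-2,2}: k∈[4..6] ⇒ +0.635736 -1.245600 +0.254220 = -0.355644;  D = +0.030473-0.354336i
d^4_{-1,2}: k∈[3..5] ⇒ +0.382996 -1.407011 +0.689191 = -0.334824;  D = -0.333318-0.031722i
d^4_{0,2}: k∈[2..4] ⇒ +0.164170 -1.072199 +0.984733 = +0.076705;  D = +0.007961-0.076290i
d^4_{1,2}: k∈[1..3] ⇒ +0.046914 -0.574494 +0.938008 = +0.410427;  D = -0.407806-0.046311i
d^4_{2,2}: k∈[0..2] ⇒ +0.007066 -0.207661 +0.635736 = +0.435141;  D = -0.053031+0.431897i
d^4_{3,2}: k∈[0..1] ⇒ -0.041374 +0.303994 = +0.262619;  D = +0.260360+0.034375i
d^4_{4,2}: single k=0 term ⇒ +0.091570;  D = +0.012811-0.090669i
Y_4^{m'}(θ=0.4765,φ=3.0038) and Σ D·Y over m':
  (+0.0371-0.5480i)·(+0.0167+0.0103i)  (-0.1363-0.0105i)·(-0.0983-0.0431i)  (+0.0305-0.3543i)·(+0.3066+0.0867i)  (-0.3333-0.0317i)·(-0.4827-0.0669i)  (+0.0080-0.0763i)·(+0.1199+0.0000i)  (-0.4078-0.0463i)·(+0.4827-0.0669i)  (-0.0530+0.4319i)·(+0.3066-0.0867i)  (+0.2604+0.0344i)·(+0.0983-0.0431i)  (+0.0128-0.0907i)·(+0.0167-0.0103i)
Y_4^2(R⁻¹ n̂) = +0.066567+0.053087i

Re=0.0666 Im=0.0531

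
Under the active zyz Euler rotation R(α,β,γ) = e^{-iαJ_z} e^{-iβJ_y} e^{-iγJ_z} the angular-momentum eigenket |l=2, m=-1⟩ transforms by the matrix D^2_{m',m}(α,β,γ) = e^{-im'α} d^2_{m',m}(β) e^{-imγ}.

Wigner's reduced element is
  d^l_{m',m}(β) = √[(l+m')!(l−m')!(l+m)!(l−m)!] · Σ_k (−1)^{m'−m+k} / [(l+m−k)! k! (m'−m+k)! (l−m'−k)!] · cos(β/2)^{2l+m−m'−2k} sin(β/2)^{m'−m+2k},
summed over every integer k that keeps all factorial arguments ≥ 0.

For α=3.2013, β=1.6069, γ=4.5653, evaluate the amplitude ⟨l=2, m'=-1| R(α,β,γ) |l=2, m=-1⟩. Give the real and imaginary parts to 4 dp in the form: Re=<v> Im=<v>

Split into d^2_{-1,-1}(β=1.6069) × two z-phases.
c=cos(1.6069/2)=0.694228, s=sin(1.6069/2)=0.719755; N=√[1·6·1·6]=6.000000
k: max(0,(-1)−(-1))=0 … min(2+(-1),2−(-1))=1
  k=0: (−1)^0·6.0000/(6)·0.6942^4·0.7198^0 = +0.232278
  k=1: (−1)^1·6.0000/(2)·0.6942^2·0.7198^2 = -0.749023
d^2_{-1,-1}(1.6069) = +0.232278 -0.749023 = -0.516745
D = (-0.998218-0.059672i)·(-0.516745)·(-0.146559-0.989202i) = -0.045097-0.514773i

Re=-0.0451 Im=-0.5148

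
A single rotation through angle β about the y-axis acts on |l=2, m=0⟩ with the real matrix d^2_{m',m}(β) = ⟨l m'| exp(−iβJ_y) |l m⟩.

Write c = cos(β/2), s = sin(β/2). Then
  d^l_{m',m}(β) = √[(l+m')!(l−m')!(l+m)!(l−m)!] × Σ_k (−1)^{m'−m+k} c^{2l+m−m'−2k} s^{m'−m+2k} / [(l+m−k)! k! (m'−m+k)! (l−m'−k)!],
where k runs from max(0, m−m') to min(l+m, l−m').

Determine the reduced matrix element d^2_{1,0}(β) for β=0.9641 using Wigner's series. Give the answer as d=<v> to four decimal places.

d^2_{1,0}(β=0.9641) via Wigner's sum:
c=cos(0.9641/2)=0.886046, s=sin(0.9641/2)=0.463597; N=√[6·1·2·2]=4.898979
The bounds max(0,m−m')=0 and min(l+m,l−m')=1 give 2 terms
  k=0: (−1)^1·4.8990/(2)·0.8860^3·0.4636^1 = -0.789924
  k=1: (−1)^2·4.8990/(2)·0.8860^1·0.4636^3 = +0.216248
d^2_{1,0}(0.9641) = -0.789924 +0.216248 = -0.573676

d=-0.5737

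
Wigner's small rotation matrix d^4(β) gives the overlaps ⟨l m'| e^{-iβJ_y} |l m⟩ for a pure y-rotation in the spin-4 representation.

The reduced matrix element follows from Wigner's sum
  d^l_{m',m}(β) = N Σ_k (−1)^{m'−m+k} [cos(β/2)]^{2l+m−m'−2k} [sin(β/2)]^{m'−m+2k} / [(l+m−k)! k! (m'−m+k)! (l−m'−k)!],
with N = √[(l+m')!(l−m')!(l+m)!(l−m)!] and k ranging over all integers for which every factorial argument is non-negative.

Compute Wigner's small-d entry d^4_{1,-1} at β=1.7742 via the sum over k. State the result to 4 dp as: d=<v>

d^4_{1,-1}(β=1.7742) via Wigner's sum:
With c≡cos(β/2)=0.631663 and s≡sin(β/2)=0.775243, N=[120·6·6·120]^{1/2}=720.000000
k: max(0,(-1)−(1))=0 … min(4+(-1),4−(1))=3
  k=0: (−1)^2·720.0000/(72)·0.6317^6·0.7752^2 = +0.381758
  k=1: (−1)^3·720.0000/(24)·0.6317^4·0.7752^4 = -1.725101
  k=2: (−1)^4·720.0000/(48)·0.6317^2·0.7752^6 = +1.299241
  k=3: (−1)^5·720.0000/(720)·0.6317^0·0.7752^8 = -0.130468
d^4_{1,-1}(1.7742) = +0.381758 -1.725101 +1.299241 -0.130468 = -0.174570

d=-0.1746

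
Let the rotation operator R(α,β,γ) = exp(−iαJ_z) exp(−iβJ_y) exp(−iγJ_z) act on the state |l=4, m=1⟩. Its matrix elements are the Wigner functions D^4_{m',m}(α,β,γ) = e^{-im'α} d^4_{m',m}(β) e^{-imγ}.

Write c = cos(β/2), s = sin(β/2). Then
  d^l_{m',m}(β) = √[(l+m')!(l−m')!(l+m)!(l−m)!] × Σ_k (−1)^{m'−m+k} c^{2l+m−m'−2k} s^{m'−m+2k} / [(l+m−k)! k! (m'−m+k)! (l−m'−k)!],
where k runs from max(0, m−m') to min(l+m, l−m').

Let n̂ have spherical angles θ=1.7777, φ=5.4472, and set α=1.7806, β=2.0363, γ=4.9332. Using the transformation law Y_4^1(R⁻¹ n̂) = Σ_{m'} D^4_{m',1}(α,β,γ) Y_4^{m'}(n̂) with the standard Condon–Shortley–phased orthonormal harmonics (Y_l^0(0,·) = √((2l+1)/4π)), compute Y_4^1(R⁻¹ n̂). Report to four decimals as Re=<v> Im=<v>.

Need the full column D^4_{m',1} for m'=−4..4 at α=1.7806, β=2.0363, γ=4.9332.
cos(β/2)=0.524941, sin(β/2)=0.851138
d^4_{-4,1}: single k=5 term ⇒ +0.483534;  D = -0.280322+0.393986i
d^4_{-3,1}: k∈[4..5] ⇒ +0.527185 -0.831559 = -0.304374;  D = -0.279317-0.120935i
d^4_{-2,1}: k∈[3..5] ⇒ +0.347592 -1.370691 +0.720689 = -0.302410;  D = -0.059723+0.296454i
d^4_{-1,1}: k∈[2..5] ⇒ +0.151588 -1.195543 +1.571498 -0.275424 = +0.252120;  D = -0.252104+0.002775i
d^4_{0,1}: k∈[1..4] ⇒ +0.041811 -0.659510 +1.733802 -0.759673 = +0.356431;  D = +0.078066+0.347777i
d^4_{1,1}: k∈[0..3] ⇒ +0.005766 -0.227382 +1.195543 -1.047666 = -0.073738;  D = -0.067007+0.030781i
d^4_{2,1}: k∈[0..2] ⇒ -0.039665 +0.521388 -0.913794 = -0.432072;  D = +0.258176+0.346455i
d^4_{3,1}: k∈[0..1] ⇒ +0.120319 -0.527185 = -0.406866;  D = +0.268457-0.305730i
d^4_{4,1}: single k=0 term ⇒ -0.183928;  D = -0.160453-0.089913i
Y_4^{m'}(θ=1.7777,φ=5.4472) and Σ D·Y over m':
  (-0.2803+0.3940i)·(-0.3977-0.0816i)  (-0.2793-0.1209i)·(+0.1942-0.1427i)  (-0.0597+0.2965i)·(+0.0228-0.2246i)  (-0.2521+0.0028i)·(+0.1725+0.1909i)  (+0.0781+0.3478i)·(+0.1900+0.0000i)  (-0.0670+0.0308i)·(-0.1725+0.1909i)  (+0.2582+0.3465i)·(+0.0228+0.2246i)  (+0.2685-0.3057i)·(-0.1942-0.1427i)  (-0.1605-0.0899i)·(-0.3977+0.0816i)
Y_4^1(R⁻¹ n̂) = +0.017284+0.012706i

Re=0.0173 Im=0.0127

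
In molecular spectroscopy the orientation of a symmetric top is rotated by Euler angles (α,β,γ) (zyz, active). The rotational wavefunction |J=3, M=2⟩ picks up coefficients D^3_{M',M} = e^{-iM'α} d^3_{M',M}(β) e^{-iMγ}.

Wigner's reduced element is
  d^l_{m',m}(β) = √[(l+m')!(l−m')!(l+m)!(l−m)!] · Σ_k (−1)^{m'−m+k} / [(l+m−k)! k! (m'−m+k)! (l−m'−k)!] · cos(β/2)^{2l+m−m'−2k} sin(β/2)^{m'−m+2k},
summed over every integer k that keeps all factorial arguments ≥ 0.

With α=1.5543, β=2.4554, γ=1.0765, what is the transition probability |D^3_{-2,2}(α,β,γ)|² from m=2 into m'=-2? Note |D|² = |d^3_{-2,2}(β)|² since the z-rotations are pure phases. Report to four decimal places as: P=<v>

D^3_{-2,2}(1.5543,2.4554,1.0765) = e^{-i·-2·1.5543}·d^3_{-2,2}(2.4554)·e^{-i·2·1.0765}. Compute d first:
With c≡cos(β/2)=0.336405 and s≡sin(β/2)=0.941718, N=[1·120·120·1]^{1/2}=120.000000
Admissible k: 4..5 (factorial args all ≥0)
  k=4: (−1)^0·120.0000/(24)·0.3364^2·0.9417^4 = +0.445017
  k=5: (−1)^1·120.0000/(120)·0.3364^0·0.9417^6 = -0.697468
d^3_{-2,2}(2.4554) = +0.445017 -0.697468 = -0.252451
|D^3_{-2,2}|² = |d^3_{-2,2}(β)|² = (-0.252451)² = 0.063731 (the z-rotation phases have unit modulus)

P=0.0637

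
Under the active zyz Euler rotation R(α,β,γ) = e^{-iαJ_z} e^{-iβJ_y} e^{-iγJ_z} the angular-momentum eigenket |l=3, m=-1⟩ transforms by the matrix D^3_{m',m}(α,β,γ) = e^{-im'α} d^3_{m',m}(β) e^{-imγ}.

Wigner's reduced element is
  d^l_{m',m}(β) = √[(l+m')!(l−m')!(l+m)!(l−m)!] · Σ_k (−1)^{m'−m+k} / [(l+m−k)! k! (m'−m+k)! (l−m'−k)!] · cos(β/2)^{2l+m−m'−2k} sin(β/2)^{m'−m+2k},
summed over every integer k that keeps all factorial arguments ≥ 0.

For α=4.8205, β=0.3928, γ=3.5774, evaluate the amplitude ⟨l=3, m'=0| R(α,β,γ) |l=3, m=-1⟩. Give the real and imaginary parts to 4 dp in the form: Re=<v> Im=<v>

Split into d^3_{0,-1}(β=0.3928) × two z-phases.
c=cos(0.3928/2)=0.980775, s=sin(0.3928/2)=0.195140; N=√[6·6·2·24]=41.569219
k∈{0,1,2} keeps every argument non-negative
  k=0: (−1)^1·41.5692/(12)·0.9808^5·0.1951^1 = -0.613457
  k=1: (−1)^2·41.5692/(4)·0.9808^3·0.1951^3 = +0.072855
  k=2: (−1)^3·41.5692/(12)·0.9808^1·0.1951^5 = -0.000961
d^3_{0,-1}(0.3928) = -0.613457 +0.072855 -0.000961 = -0.541564
D = (+1.000000+0.000000i)·(-0.541564)·(-0.906530-0.422142i) = +0.490944+0.228617i

Re=0.4909 Im=0.2286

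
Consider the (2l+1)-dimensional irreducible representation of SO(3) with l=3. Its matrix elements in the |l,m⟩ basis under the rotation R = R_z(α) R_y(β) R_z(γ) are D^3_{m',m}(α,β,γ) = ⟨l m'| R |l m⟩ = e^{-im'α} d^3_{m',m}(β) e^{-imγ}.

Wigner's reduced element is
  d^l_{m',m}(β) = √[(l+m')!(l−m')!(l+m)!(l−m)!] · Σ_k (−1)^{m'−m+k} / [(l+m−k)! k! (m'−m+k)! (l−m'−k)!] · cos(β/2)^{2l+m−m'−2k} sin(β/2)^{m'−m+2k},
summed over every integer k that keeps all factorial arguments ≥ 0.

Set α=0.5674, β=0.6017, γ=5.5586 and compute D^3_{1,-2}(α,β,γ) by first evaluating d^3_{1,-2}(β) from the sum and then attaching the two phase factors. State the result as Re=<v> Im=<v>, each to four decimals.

Re=0.0588 Im=0.1231

D^3_{1,-2}(0.5674,0.6017,5.5586) = e^{-i·1·0.5674}·d^3_{1,-2}(0.6017)·e^{-i·-2·5.5586}. Compute d first:
c=cos(0.6017/2)=0.955085, s=sin(0.6017/2)=0.296332; N=√[24·2·1·120]=75.894664
The bounds max(0,m−m')=0 and min(l+m,l−m')=1 give 2 terms
  k=0: (−1)^3·75.8947/(12)·0.9551^3·0.2963^3 = -0.143381
  k=1: (−1)^4·75.8947/(24)·0.9551^1·0.2963^5 = +0.006901
d^3_{1,-2}(0.6017) = -0.143381 +0.006901 = -0.136480
D = (+0.843301-0.537441i)·(-0.136480)·(+0.121326-0.992613i) = +0.058844+0.123143i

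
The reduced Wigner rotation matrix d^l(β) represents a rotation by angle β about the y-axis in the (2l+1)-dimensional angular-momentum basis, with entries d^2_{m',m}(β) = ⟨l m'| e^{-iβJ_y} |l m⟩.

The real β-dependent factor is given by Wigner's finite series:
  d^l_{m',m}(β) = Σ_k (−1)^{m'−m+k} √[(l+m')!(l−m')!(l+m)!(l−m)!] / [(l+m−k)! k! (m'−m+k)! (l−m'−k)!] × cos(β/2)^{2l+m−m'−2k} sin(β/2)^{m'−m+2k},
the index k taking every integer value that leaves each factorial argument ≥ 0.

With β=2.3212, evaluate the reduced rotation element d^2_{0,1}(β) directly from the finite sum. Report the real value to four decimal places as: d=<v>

d^2_{0,1}(β=2.3212) via Wigner's sum:
Half-angle: c=0.398789, s=0.917043. N=√(2·2·6·1)=4.898979
Admissible k: 1..2 (factorial args all ≥0)
  k=1: (−1)^0·4.8990/(2)·0.3988^3·0.9170^1 = +0.142461
  k=2: (−1)^1·4.8990/(2)·0.3988^1·0.9170^3 = -0.753334
d^2_{0,1}(2.3212) = +0.142461 -0.753334 = -0.610873

d=-0.6109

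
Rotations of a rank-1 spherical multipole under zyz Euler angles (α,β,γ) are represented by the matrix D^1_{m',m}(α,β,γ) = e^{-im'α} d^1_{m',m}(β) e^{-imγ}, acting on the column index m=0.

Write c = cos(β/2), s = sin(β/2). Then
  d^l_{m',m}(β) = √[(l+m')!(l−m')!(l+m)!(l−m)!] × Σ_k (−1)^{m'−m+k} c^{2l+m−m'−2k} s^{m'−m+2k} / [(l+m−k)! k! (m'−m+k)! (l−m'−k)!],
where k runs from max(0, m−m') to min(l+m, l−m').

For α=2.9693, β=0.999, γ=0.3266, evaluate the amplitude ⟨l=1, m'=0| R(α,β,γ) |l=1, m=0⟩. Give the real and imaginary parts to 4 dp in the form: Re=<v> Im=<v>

D^1_{0,0}(2.9693,0.999,0.3266) = e^{-i·0·2.9693}·d^1_{0,0}(0.999)·e^{-i·0·0.3266}. Compute d first:
c=cos(0.999/2)=0.877822, s=sin(0.999/2)=0.478987; N=√[1·1·1·1]=1.000000
k∈{0,1} keeps every argument non-negative
  k=0: (−1)^0·1.0000/(1)·0.8778^2·0.4790^0 = +0.770572
  k=1: (−1)^1·1.0000/(1)·0.8778^0·0.4790^2 = -0.229428
d^1_{0,0}(0.999) = +0.770572 -0.229428 = +0.541144
Phases: e^{-i·(0)·2.9693}=+1.000000+0.000000i, e^{-i·(0)·0.3266}=+1.000000+0.000000i ⇒ D=+0.541144+0.000000i

Re=0.5411 Im=0.0000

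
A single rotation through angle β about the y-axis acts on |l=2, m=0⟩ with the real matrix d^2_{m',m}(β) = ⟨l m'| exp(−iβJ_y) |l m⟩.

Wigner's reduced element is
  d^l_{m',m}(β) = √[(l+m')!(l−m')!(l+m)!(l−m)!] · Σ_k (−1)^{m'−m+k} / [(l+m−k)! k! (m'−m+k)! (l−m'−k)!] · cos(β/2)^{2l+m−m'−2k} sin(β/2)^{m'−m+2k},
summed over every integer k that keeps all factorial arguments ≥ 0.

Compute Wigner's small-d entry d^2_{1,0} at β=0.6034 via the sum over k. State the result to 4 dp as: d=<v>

d=-0.5723

d^2_{1,0}(β=0.6034) via Wigner's sum:
Half-angle: c=0.954833, s=0.297144. N=√(6·1·2·2)=4.898979
Admissible k: 0..1 (factorial args all ≥0)
  k=0: (−1)^1·4.8990/(2)·0.9548^3·0.2971^1 = -0.633613
  k=1: (−1)^2·4.8990/(2)·0.9548^1·0.2971^3 = +0.061363
d^2_{1,0}(0.6034) = -0.633613 +0.061363 = -0.572251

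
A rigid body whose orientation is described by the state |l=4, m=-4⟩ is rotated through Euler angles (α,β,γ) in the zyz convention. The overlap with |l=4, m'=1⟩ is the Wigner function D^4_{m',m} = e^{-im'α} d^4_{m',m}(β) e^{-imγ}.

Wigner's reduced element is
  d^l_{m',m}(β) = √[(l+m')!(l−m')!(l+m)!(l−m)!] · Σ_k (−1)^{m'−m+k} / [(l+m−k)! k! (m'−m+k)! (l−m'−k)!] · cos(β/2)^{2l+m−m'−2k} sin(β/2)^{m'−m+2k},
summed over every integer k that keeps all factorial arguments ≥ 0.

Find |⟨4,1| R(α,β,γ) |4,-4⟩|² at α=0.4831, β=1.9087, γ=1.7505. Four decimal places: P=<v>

P=0.2735

D^4_{1,-4}(0.4831,1.9087,1.7505) = e^{-i·1·0.4831}·d^4_{1,-4}(1.9087)·e^{-i·-4·1.7505}. Compute d first:
Half-angle: c=0.578139, s=0.815938. N=√(120·6·1·40320)=5387.986637
Admissible k: 0..0 (factorial args all ≥0)
  k=0: (−1)^5·5387.9866/(720)·0.5781^3·0.8159^5 = -0.522971
d^4_{1,-4}(1.9087) = -0.522971
|D^4_{1,-4}|² = |d^4_{1,-4}(β)|² = (-0.522971)² = 0.273499 (the z-rotation phases have unit modulus)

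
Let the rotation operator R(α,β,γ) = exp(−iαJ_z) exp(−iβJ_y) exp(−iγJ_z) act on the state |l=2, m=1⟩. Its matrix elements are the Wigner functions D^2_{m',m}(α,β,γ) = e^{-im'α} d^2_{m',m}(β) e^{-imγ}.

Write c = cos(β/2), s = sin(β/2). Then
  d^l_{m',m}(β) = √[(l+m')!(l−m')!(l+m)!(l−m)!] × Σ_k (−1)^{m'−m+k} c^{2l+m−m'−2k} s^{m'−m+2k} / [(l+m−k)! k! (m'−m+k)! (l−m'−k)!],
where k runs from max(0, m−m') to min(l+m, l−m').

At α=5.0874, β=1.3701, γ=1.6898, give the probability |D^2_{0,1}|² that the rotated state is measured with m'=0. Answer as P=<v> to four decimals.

First d^2_{0,1}(β=1.3701), then the phase factors e^{-i(0)α} and e^{-i(1)γ}:
With c≡cos(β/2)=0.774387 and s≡sin(β/2)=0.632712, N=[2·2·6·1]^{1/2}=4.898979
The bounds max(0,m−m')=1 and min(l+m,l−m')=2 give 2 terms
  k=1: (−1)^0·4.8990/(2)·0.7744^3·0.6327^1 = +0.719708
  k=2: (−1)^1·4.8990/(2)·0.7744^1·0.6327^3 = -0.480454
d^2_{0,1}(1.3701) = +0.719708 -0.480454 = +0.239254
|D^2_{0,1}|² = |d^2_{0,1}(β)|² = (+0.239254)² = 0.057243 (the z-rotation phases have unit modulus)

P=0.0572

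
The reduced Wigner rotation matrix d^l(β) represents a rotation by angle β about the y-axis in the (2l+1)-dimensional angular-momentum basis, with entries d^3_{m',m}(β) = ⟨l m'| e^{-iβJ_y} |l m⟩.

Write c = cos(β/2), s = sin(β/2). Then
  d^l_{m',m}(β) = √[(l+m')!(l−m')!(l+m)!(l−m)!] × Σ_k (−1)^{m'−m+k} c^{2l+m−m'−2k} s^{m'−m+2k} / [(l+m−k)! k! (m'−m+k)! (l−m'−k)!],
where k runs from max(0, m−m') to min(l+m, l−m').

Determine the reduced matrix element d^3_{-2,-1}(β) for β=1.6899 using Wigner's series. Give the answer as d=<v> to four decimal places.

d^3_{-2,-1}(β=1.6899) via Wigner's sum:
c=cos(1.6899/2)=0.663769, s=sin(1.6899/2)=0.747938; N=√[1·120·2·24]=75.894664
k: max(0,(-1)−(-2))=1 … min(3+(-1),3−(-2))=2
  k=1: (−1)^0·75.8947/(24)·0.6638^5·0.7479^1 = +0.304754
  k=2: (−1)^1·75.8947/(12)·0.6638^3·0.7479^3 = -0.773886
d^3_{-2,-1}(1.6899) = +0.304754 -0.773886 = -0.469132

d=-0.4691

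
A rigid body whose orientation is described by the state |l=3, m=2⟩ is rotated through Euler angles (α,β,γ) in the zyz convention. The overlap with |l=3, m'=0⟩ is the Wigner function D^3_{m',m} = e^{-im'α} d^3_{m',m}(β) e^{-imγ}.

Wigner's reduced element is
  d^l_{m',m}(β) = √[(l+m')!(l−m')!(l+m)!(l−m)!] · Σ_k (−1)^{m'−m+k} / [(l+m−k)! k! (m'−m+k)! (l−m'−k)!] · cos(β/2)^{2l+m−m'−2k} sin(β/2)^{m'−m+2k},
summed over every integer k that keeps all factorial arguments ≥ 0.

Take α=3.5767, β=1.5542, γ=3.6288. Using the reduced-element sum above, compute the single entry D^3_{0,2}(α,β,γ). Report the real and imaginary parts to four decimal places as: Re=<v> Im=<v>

Re=0.0128 Im=-0.0188

First d^3_{0,2}(β=1.5542), then the phase factors e^{-i(0)α} and e^{-i(2)γ}:
With c≡cos(β/2)=0.712950 and s≡sin(β/2)=0.701215, N=[6·6·120·1]^{1/2}=65.726707
The bounds max(0,m−m')=2 and min(l+m,l−m')=3 give 2 terms
  k=2: (−1)^0·65.7267/(12)·0.7130^4·0.7012^2 = +0.695824
  k=3: (−1)^1·65.7267/(12)·0.7130^2·0.7012^4 = -0.673106
d^3_{0,2}(1.5542) = +0.695824 -0.673106 = +0.022718
Phases: e^{-i·(0)·3.5767}=+1.000000+0.000000i, e^{-i·(2)·3.6288}=+0.561652-0.827373i ⇒ D=+0.012760-0.018796i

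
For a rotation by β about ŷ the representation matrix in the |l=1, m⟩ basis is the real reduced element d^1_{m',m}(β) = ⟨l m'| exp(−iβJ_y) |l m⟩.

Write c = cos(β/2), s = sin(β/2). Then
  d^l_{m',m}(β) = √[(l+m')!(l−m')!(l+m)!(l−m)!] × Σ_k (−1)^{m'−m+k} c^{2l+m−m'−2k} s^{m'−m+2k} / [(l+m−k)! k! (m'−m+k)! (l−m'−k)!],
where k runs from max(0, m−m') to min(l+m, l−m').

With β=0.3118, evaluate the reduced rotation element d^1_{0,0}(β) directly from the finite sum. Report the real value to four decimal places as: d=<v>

d^1_{0,0}(β=0.3118) via Wigner's sum:
c=cos(0.3118/2)=0.987872, s=sin(0.3118/2)=0.155269; N=√[1·1·1·1]=1.000000
The bounds max(0,m−m')=0 and min(l+m,l−m')=1 give 2 terms
  k=0: (−1)^0·1.0000/(1)·0.9879^2·0.1553^0 = +0.975891
  k=1: (−1)^1·1.0000/(1)·0.9879^0·0.1553^2 = -0.024109
d^1_{0,0}(0.3118) = +0.975891 -0.024109 = +0.951783

d=0.9518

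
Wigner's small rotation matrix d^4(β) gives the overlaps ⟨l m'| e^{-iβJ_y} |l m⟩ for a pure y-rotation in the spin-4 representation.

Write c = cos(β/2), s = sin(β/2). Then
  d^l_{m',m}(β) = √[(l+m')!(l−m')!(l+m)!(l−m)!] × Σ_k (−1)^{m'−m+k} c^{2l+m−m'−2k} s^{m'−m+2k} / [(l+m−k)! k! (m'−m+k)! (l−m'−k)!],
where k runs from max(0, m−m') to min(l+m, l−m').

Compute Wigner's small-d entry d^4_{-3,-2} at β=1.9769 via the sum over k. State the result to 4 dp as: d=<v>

d=-0.2815

d^4_{-3,-2}(β=1.9769) via Wigner's sum:
With c≡cos(β/2)=0.549985 and s≡sin(β/2)=0.835175, N=[1·5040·2·720]^{1/2}=2693.993318
k∈{1,2} keeps every argument non-negative
  k=1: (−1)^0·2693.9933/(720)·0.5500^7·0.8352^1 = +0.047566
  k=2: (−1)^1·2693.9933/(240)·0.5500^5·0.8352^3 = -0.329057
d^4_{-3,-2}(1.9769) = +0.047566 -0.329057 = -0.281491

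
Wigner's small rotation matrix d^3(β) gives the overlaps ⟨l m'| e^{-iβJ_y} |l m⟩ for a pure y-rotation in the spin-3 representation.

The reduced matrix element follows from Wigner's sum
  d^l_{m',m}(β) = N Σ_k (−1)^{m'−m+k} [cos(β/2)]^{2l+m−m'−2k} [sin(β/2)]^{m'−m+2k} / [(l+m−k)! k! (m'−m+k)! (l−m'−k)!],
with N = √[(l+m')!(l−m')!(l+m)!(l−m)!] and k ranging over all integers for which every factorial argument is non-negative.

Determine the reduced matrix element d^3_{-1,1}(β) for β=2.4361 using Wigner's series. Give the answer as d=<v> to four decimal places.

d=0.0177

d^3_{-1,1}(β=2.4361) via Wigner's sum:
Half-angle: c=0.345476, s=0.938427. N=√(2·24·24·2)=48.000000
k∈{2,3,4} keeps every argument non-negative
  k=2: (−1)^0·48.0000/(8)·0.3455^4·0.9384^2 = +0.075271
  k=3: (−1)^1·48.0000/(6)·0.3455^2·0.9384^4 = -0.740507
  k=4: (−1)^2·48.0000/(48)·0.3455^0·0.9384^6 = +0.682974
d^3_{-1,1}(2.4361) = +0.075271 -0.740507 +0.682974 = +0.017737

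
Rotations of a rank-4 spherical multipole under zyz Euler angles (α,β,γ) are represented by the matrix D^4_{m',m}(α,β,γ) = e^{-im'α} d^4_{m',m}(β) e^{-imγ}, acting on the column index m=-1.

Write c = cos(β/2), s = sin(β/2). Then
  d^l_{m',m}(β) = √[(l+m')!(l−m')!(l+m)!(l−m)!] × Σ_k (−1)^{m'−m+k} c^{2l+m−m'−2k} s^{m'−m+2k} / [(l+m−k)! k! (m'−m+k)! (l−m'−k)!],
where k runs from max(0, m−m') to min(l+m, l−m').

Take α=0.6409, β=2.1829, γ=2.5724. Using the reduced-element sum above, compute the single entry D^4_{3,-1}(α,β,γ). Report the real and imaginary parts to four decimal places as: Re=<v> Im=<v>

First d^4_{3,-1}(β=2.1829), then the phase factors e^{-i(3)α} and e^{-i(-1)γ}:
c=cos(2.1829/2)=0.461199, s=sin(2.1829/2)=0.887297; N=√[5040·1·6·120]=1904.940944
k: max(0,(-1)−(3))=0 … min(4+(-1),4−(3))=1
  k=0: (−1)^4·1904.9409/(144)·0.4612^4·0.8873^4 = +0.370978
  k=1: (−1)^5·1904.9409/(240)·0.4612^2·0.8873^6 = -0.823873
d^4_{3,-1}(2.1829) = +0.370978 -0.823873 = -0.452895
Phases: e^{-i·(3)·0.6409}=-0.344685-0.938718i, e^{-i·(-1)·2.5724}=-0.842336+0.538952i ⇒ D=-0.360624-0.273978i

Re=-0.3606 Im=-0.2740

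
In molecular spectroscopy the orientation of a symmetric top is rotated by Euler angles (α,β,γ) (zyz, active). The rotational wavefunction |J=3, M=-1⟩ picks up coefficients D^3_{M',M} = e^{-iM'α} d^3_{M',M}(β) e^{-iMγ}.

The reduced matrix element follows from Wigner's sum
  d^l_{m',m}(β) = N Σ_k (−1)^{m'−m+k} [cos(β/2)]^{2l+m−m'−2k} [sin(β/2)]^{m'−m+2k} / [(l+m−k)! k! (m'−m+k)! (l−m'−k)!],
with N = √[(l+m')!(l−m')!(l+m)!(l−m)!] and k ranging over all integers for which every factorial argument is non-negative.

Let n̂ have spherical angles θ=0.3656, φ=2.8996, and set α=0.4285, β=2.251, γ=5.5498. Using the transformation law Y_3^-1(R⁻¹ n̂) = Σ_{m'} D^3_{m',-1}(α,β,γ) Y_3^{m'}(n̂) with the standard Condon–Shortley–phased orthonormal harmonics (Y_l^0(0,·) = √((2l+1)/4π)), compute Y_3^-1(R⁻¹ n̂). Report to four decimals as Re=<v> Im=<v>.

Re=-0.4036 Im=0.1471

Need the full column D^3_{m',-1} for m'=−3..3 at α=0.4285, β=2.251, γ=5.5498.
cos(β/2)=0.430725, sin(β/2)=0.902483
d^3_{-3,-1}: single k=2 term ⇒ +0.108574;  D = +0.092442+0.056946i
d^3_{-2,-1}: k∈[1..2] ⇒ +0.042310 -0.371491 = -0.329181;  D = -0.326669-0.040588i
d^3_{-1,-1}: k∈[0..2] ⇒ +0.006386 -0.224269 +0.738428 = +0.520545;  D = +0.496538-0.156259i
d^3_{0,-1}: k∈[0..2] ⇒ -0.046348 +0.610422 -0.893277 = -0.329203;  D = -0.244569+0.220365i
d^3_{1,-1}: k∈[0..2] ⇒ +0.168202 -0.984571 +0.540299 = -0.276070;  D = -0.109768+0.253309i
d^3_{2,-1}: k∈[0..1] ⇒ -0.371491 +0.815447 = +0.443956;  D = -0.008696-0.443871i
d^3_{3,-1}: single k=0 term ⇒ +0.476653;  D = -0.206507-0.429597i
Y_3^{m'}(θ=0.3656,φ=2.8996) and Σ D·Y over m':
  (+0.0924+0.0569i)·(-0.0143-0.0127i)  (-0.3267-0.0406i)·(+0.1080+0.0568i)  (+0.4965-0.1563i)·(-0.3770-0.0931i)  (-0.2446+0.2204i)·(+0.4743+0.0000i)  (-0.1098+0.2533i)·(+0.3770-0.0931i)  (-0.0087-0.4439i)·(+0.1080-0.0568i)  (-0.2065-0.4296i)·(+0.0143-0.0127i)
Y_3^-1(R⁻¹ n̂) = -0.403634+0.147085i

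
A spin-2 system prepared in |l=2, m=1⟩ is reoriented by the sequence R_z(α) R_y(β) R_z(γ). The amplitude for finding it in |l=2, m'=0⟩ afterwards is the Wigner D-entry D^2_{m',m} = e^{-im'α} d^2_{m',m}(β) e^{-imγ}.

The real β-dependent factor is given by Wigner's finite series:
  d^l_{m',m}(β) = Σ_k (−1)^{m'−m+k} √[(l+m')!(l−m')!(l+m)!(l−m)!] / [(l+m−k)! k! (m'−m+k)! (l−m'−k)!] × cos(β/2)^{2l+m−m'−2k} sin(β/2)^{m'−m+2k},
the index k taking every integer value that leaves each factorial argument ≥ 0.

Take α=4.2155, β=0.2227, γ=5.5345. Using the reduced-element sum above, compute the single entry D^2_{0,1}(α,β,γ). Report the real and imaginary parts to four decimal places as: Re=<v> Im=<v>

First d^2_{0,1}(β=0.2227), then the phase factors e^{-i(0)α} and e^{-i(1)γ}:
c=cos(0.2227/2)=0.993807, s=sin(0.2227/2)=0.111120; N=√[2·2·6·1]=4.898979
The bounds max(0,m−m')=1 and min(l+m,l−m')=2 give 2 terms
  k=1: (−1)^0·4.8990/(2)·0.9938^3·0.1111^1 = +0.267162
  k=2: (−1)^1·4.8990/(2)·0.9938^1·0.1111^3 = -0.003340
d^2_{0,1}(0.2227) = +0.267162 -0.003340 = +0.263822
D = (+1.000000+0.000000i)·(+0.263822)·(+0.732584+0.680676i) = +0.193272+0.179577i

Re=0.1933 Im=0.1796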